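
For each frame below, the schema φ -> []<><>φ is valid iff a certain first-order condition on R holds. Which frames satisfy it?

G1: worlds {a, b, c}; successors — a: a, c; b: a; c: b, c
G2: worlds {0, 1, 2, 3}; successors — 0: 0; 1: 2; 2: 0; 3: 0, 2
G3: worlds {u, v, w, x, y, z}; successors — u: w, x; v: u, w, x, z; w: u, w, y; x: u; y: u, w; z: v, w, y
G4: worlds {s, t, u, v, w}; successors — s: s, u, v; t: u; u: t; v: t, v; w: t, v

Frame correspondent (Sahlqvist): forall x forall z (xRz -> exists w (x = w & z R^2 w)) — i.e. a generalized confluence (Geach) condition.
G1: ✓.
G2: fails — 1R2 but no w with 1=w and 2R²w.
G3: fails — uRx but no t with u=t and xR²t.
G4: fails — sRu but no w* with s=w* and uR²w*.
Valid on: G1.

G1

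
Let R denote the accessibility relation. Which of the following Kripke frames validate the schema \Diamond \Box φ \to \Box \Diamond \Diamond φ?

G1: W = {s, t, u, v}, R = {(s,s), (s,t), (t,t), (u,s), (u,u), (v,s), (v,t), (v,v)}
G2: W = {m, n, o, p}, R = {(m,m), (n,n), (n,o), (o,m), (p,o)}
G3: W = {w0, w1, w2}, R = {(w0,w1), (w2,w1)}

Frame correspondent (Sahlqvist): \forall x \forall y \forall z ((xRy \wedge xRz) \to \exists w (yRw \wedge z R^2 w)) — i.e. a generalized confluence (Geach) condition.
G1: satisfies the condition.
G2: fails — nRn, nRo but no w with nRw and oR²w.
G3: fails — w0Rw1, w0Rw1 but no w with w1Rw and w1R²w.
Valid on: G1.

G1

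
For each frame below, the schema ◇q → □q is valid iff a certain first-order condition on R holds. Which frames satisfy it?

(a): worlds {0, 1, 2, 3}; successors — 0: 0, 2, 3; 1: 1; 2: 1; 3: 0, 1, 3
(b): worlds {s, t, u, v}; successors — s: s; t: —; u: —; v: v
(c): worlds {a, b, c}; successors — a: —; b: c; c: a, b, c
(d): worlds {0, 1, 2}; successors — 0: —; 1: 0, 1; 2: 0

Frame correspondent (Sahlqvist): ∀x ∀y ∀z (Rxy ∧ Rxz → y = z) — i.e. partial functionality.
(a): fails — 0 sees both 0 and 2.
(b): ✓.
(c): fails — c sees both a and b.
(d): fails — 1 sees both 0 and 1.
Valid on: (b).

(b)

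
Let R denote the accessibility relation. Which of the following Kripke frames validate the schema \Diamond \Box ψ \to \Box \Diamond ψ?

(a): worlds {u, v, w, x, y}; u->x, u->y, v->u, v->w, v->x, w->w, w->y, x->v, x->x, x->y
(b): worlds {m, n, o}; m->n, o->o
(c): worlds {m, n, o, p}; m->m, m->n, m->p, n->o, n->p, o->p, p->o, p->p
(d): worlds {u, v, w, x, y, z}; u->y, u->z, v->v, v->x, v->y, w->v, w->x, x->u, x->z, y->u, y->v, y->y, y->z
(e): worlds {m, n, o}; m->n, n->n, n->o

Frame correspondent (Sahlqvist): \forall x \forall y \forall z (Rxy \wedge Rxz \to \exists w (Ryw \wedge Rzw)) — i.e. convergence.
(a): fails — Rux and Ruy but x and y have no common successor.
(b): fails — Rmn and Rmn but n and n have no common successor.
(c): satisfies the condition.
(d): fails — Ruz and Ruz but z and z have no common successor.
(e): fails — Rnn and Rno but n and o have no common successor.

(c)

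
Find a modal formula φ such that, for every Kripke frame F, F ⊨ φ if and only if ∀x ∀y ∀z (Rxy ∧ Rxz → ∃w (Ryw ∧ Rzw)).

The condition is convergence. The .2 schema ◇□ψ → □◇ψ defines it.
Suppose ◇□ψ→□◇ψ is valid. Take Rxy, Rxz and set V(ψ)={w : Ryw}. Then □ψ at y so ◇□ψ at x, so □◇ψ at x, so ◇ψ at z, giving w with Rzw and Ryw.

◇□ψ → □◇ψ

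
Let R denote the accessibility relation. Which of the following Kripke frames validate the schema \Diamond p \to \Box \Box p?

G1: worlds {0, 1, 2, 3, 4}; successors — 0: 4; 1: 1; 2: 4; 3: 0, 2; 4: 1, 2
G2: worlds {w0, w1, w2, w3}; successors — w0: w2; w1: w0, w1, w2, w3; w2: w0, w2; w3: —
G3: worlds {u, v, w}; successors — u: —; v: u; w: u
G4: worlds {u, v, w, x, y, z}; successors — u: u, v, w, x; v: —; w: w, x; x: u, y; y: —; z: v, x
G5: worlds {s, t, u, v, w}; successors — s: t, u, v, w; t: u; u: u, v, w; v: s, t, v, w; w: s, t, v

Frame correspondent (Sahlqvist): \forall x \forall y \forall z ((xRy \wedge x R^2 z) \to \exists w (y = w \wedge z = w)) — i.e. a generalized confluence (Geach) condition.
G1: fails — 0R4, 0R²1 but 4 ≠ 1.
G2: fails — w0Rw2, w0R²w0 but w2 ≠ w0.
G3: holds.
G4: fails — uRu, uR²v but u ≠ v.
G5: fails — sRt, sR²s but t ≠ s.
Valid on: G3.

G3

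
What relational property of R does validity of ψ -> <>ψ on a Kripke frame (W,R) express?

Reflexivity

This is frame-equivalent to □ψ → ψ (substitute ¬ψ for ψ and contrapose).
Suppose □ψ→ψ is valid. At any x set V(ψ)={w : Rxw}. Then □ψ holds at x, so ψ holds at x, i.e. Rxx.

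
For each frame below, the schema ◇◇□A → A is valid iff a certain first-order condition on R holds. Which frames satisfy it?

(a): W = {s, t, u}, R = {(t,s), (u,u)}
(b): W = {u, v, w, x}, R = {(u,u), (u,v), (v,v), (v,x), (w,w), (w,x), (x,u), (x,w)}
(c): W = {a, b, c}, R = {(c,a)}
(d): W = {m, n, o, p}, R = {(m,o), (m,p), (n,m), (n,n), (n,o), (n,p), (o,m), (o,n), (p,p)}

(a), (c)

The schema corresponds to a generalized confluence (Geach) condition: ∀x ∀y (xR²y → ∃w (yRw ∧ x = w)).
(a): ✓.
(b): fails — uR²v but no t with vRt and u=t.
(c): ✓.
(d): fails — mR²m but no w with mRw and m=w.
Valid on: (a), (c).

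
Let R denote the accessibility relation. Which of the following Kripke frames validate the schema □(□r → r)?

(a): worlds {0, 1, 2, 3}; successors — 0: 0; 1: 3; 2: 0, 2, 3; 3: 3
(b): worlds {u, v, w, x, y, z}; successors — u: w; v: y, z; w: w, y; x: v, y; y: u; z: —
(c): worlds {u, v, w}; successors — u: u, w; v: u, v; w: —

Frame correspondent (Sahlqvist): ∀x ∀y (Rxy → Ryy) — i.e. shift-reflexivity.
(a): holds.
(b): fails — Rvz but not Rzz.
(c): fails — Ruw but not Rww.

(a)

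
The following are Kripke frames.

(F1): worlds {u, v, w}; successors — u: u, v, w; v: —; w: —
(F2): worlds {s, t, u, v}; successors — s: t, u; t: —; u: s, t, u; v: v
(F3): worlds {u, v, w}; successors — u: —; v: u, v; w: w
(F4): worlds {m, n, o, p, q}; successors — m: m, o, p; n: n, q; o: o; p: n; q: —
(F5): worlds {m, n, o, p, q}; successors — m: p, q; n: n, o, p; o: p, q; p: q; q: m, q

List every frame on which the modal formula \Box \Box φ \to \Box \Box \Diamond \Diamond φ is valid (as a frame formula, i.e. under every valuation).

Frame correspondent (Sahlqvist): \forall x \forall z (x R^2 z \to \exists w (x R^2 w \wedge z R^2 w)) — i.e. a generalized confluence (Geach) condition.
(F1): fails — uR²v but no t with uR²t and vR²t.
(F2): fails — sR²t but no w with sR²w and tR²w.
(F3): fails — vR²u but no t with vR²t and uR²t.
(F4): fails — nR²q but no w with nR²w and qR²w.
(F5): holds.
Valid on: (F5).

(F5)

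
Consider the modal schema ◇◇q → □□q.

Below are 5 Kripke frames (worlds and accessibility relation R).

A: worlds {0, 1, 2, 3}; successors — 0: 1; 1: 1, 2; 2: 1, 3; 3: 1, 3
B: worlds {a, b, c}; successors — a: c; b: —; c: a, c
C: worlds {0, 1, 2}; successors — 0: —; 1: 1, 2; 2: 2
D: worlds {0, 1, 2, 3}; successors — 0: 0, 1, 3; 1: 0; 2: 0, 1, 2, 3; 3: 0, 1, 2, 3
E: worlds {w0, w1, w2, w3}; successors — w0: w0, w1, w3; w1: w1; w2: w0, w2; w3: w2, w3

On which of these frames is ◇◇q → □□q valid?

none

The schema corresponds to a generalized confluence (Geach) condition: ∀x ∀y ∀z ((xR²y ∧ xR²z) → ∃w (y = w ∧ z = w)).
A: fails — 0R²1, 0R²2 but 1 ≠ 2.
B: fails — aR²a, aR²c but a ≠ c.
C: fails — 1R²1, 1R²2 but 1 ≠ 2.
D: fails — 0R²0, 0R²1 but 0 ≠ 1.
E: fails — w0R²w0, w0R²w1 but w0 ≠ w1.
Valid on no frame.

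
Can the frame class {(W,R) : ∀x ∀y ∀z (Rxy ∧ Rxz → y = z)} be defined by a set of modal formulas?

Definable; ◇r → □r defines it

The condition is partial functionality. A defining modal formula is ◇r → □r.
Suppose ◇r→□r is valid. Take Rxy, Rxz and set V(r)={y}. Then ◇r at x, so □r at x, so r at z, i.e. z=y.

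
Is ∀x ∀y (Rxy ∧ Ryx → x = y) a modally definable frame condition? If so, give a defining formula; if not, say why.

If a class were modally definable it would be closed under surjective bounded morphisms (Goldblatt–Thomason).
The 4-cycle (worlds 0,1,2,3 with 0→1→2→3→0) is antisymmetric. Sending even-indexed worlds to • and odd-indexed worlds to ∘ is a surjective bounded morphism onto the two-world frame with •↔∘, which is not antisymmetric.
So no modal formula (or set of formulas) defines exactly the antisymmetric frames.

Not modally definable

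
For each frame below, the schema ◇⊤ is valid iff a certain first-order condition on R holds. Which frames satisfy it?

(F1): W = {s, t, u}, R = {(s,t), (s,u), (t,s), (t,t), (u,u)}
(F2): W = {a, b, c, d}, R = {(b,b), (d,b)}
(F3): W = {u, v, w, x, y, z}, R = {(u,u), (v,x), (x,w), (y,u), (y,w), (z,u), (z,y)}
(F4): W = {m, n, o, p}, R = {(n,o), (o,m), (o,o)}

Frame correspondent (Sahlqvist): ∀x ∃y Rxy — i.e. seriality.
(F1): ✓.
(F2): fails — world a has no successor.
(F3): fails — world w has no successor.
(F4): fails — world m has no successor.

(F1)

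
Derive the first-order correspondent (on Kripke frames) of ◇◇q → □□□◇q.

This is a Sahlqvist (Geach-type) schema ◇^2□^0q → □^3◇^1q.
First-order correspondent: ∀x ∀y ∀z ((xR²y ∧ xR³z) → ∃w (y = w ∧ zRw)).

∀x ∀y ∀z ((xR²y ∧ xR³z) → ∃w (y = w ∧ zRw))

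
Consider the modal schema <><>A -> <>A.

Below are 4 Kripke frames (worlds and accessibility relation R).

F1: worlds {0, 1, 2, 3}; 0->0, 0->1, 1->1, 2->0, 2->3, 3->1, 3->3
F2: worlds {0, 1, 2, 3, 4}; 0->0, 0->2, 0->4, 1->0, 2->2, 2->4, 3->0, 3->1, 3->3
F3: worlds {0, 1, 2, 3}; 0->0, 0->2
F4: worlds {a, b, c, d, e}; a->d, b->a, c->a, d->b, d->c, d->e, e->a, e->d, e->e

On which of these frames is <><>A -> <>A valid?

F3

This is the axiom for transitivity; its first-order frame correspondent is forall x forall y forall z (Rxy & Ryz -> Rxz).
F1: fails — R23 and R31 but not R21.
F2: fails — R10 and R02 but not R12.
F3: holds.
F4: fails — Rdc and Rca but not Rda.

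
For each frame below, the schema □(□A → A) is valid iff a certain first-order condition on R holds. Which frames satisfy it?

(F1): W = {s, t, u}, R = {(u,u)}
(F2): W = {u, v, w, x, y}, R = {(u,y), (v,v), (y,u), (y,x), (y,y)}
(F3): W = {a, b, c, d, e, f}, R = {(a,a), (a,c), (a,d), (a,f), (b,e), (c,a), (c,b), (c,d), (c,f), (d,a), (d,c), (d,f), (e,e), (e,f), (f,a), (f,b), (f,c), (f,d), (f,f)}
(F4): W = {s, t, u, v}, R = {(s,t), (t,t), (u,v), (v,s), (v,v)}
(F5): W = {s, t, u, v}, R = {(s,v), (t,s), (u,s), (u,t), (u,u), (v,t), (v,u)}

(F1)

This is the axiom for shift-reflexivity; its first-order frame correspondent is ∀x ∀y (Rxy → Ryy).
(F1): condition met.
(F2): fails — Ryx but not Rxx.
(F3): fails — Rcd but not Rdd.
(F4): fails — Rvs but not Rss.
(F5): fails — Rut but not Rtt.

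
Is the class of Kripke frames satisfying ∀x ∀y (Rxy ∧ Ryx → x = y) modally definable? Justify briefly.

If a class were modally definable it would be closed under surjective bounded morphisms (Goldblatt–Thomason).
The 4-cycle (worlds 0,1,2,3 with 0→1→2→3→0) is antisymmetric. Sending even-indexed worlds to • and odd-indexed worlds to ∘ is a surjective bounded morphism onto the two-world frame with •↔∘, which is not antisymmetric.
So the class is not modally definable.

No — not modally definable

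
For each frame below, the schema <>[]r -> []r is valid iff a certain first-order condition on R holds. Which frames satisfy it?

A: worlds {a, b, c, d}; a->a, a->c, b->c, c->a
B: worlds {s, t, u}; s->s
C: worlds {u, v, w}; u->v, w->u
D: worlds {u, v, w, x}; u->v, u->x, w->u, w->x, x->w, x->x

This is the axiom for the Euclidean property; its first-order frame correspondent is forall x forall y forall z (Rxy & Rxz -> Ryz).
A: fails — Rac and Rac but not Rcc.
B: holds.
C: fails — Ruv and Ruv but not Rvv.
D: fails — Ruv and Ruv but not Rvv.

B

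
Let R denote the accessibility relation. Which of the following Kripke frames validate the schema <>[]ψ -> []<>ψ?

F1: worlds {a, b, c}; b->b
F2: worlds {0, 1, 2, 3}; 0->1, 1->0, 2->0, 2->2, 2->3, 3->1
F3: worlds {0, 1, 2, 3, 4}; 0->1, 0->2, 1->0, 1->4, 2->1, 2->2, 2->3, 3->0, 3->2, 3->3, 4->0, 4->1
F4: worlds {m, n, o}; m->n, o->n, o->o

F1

Frame correspondent (Sahlqvist): forall x forall y forall z (Rxy & Rxz -> exists w (Ryw & Rzw)) — i.e. convergence.
F1: condition met.
F2: fails — R23 and R22 but 3 and 2 have no common successor.
F3: fails — R02 and R01 but 2 and 1 have no common successor.
F4: fails — Rmn and Rmn but n and n have no common successor.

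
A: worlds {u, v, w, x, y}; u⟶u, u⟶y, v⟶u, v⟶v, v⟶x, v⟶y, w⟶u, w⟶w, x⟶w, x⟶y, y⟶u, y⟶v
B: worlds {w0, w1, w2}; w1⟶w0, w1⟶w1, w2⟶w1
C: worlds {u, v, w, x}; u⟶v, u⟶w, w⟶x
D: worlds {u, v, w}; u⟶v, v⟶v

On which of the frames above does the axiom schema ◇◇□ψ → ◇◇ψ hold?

This is the axiom for a generalized confluence (Geach) condition; its first-order frame correspondent is ∀x ∀y (xR²y → ∃w (yRw ∧ xR²w)).
A: ✓.
B: fails — w1R²w0 but no w with w0Rw and w1R²w.
C: fails — uR²x but no t with xRt and uR²t.
D: ✓.

A, D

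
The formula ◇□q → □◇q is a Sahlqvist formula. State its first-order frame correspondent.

Suppose ◇□q→□◇q is valid. Take Rxy, Rxz and set V(q)={w : Ryw}. Then □q at y so ◇□q at x, so □◇q at x, so ◇q at z, giving w with Rzw and Ryw.
The converse is a direct semantic check.
Frame condition: ∀x ∀y ∀z (Rxy ∧ Rxz → ∃w (Ryw ∧ Rzw)).

Convergence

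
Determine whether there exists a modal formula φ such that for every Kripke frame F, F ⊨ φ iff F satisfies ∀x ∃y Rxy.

Yes: it is seriality, defined by the D schema □p → ◇p.
Suppose □p→◇p is valid. At any x set V(p)=W. Then □p at x, so ◇p at x, so x has a successor.

Yes, by □p → ◇p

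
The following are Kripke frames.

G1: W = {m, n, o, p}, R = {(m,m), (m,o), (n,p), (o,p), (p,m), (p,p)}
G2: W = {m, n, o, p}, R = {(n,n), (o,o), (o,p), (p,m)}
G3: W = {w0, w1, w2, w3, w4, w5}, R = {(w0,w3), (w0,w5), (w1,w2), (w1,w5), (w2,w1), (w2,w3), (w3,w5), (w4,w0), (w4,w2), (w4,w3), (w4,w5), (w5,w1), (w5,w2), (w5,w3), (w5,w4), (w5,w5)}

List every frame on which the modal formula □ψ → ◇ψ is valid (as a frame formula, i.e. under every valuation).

G1, G3

The schema corresponds to seriality: ∀x ∃y Rxy.
G1: condition met.
G2: fails — world m has no successor.
G3: condition met.
Valid on: G1, G3.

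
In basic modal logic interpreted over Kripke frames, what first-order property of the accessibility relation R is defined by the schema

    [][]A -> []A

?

Suppose □□A→□A is valid. Take Rxy and set V(A)={w : xR²w}. Then □□A at x, so □A at x, so A at y, i.e. ∃z(Rxz∧Rzy).

density: forall x forall y (Rxy -> exists z (Rxz & Rzy))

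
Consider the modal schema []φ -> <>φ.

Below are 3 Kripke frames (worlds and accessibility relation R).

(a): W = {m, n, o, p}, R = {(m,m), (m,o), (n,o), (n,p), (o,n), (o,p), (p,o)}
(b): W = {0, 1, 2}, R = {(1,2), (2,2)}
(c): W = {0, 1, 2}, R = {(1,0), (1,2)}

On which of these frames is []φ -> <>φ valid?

Frame correspondent (Sahlqvist): forall x exists y Rxy — i.e. seriality.
(a): holds.
(b): fails — world 0 has no successor.
(c): fails — world 0 has no successor.

(a)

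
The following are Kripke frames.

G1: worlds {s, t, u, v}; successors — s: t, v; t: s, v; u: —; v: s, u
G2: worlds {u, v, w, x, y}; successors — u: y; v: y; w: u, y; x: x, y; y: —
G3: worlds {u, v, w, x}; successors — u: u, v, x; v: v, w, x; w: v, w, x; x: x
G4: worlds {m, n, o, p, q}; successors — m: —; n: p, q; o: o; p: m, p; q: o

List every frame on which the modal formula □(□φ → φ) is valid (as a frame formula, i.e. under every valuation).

Frame correspondent (Sahlqvist): ∀x ∀y (Rxy → Ryy) — i.e. shift-reflexivity.
G1: fails — Rtv but not Rvv.
G2: fails — Rwu but not Ruu.
G3: ✓.
G4: fails — Rpm but not Rmm.

G3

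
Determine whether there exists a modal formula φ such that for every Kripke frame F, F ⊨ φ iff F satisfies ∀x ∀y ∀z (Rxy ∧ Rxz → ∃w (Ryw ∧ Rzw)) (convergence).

The condition is convergence. A defining modal formula is ◇□p → □◇p.
Suppose ◇□p→□◇p is valid. Take Rxy, Rxz and set V(p)={w : Ryw}. Then □p at y so ◇□p at x, so □◇p at x, so ◇p at z, giving w with Rzw and Ryw.

Yes — defined by ◇□p → □◇p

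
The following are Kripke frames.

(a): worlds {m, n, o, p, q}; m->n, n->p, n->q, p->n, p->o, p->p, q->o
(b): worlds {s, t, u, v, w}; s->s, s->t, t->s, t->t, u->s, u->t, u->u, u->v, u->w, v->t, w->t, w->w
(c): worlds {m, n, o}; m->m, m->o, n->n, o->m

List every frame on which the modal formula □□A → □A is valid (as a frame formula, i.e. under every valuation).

Frame correspondent (Sahlqvist): ∀x ∀y (Rxy → ∃z (Rxz ∧ Rzy)) — i.e. density.
(a): fails — Rnq but no z with Rnz and Rzq.
(b): condition met.
(c): condition met.

(b), (c)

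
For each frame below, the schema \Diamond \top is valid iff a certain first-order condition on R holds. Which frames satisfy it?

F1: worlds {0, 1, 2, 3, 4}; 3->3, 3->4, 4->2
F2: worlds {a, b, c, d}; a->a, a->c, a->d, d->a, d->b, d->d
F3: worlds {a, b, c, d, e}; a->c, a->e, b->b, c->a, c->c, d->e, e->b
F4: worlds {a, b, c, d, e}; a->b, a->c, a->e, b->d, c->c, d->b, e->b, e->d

F3, F4

Frame correspondent (Sahlqvist): \forall x \exists y Rxy — i.e. seriality.
F1: fails — world 0 has no successor.
F2: fails — world b has no successor.
F3: ✓.
F4: ✓.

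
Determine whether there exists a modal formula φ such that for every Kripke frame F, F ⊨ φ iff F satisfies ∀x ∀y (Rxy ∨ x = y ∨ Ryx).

Modal frame validity is preserved under disjoint unions.
Take 3 disjoint single-world reflexive frames: each is trivially connected, but their disjoint union has 3 worlds with no edge between distinct components, so it is not connected.
So no modal formula (or set of formulas) defines exactly the connected frames.

Not modally definable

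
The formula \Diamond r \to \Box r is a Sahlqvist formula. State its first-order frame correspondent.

This schema is the CD axiom.
Its frame correspondent is partial functionality — \forall x \forall y \forall z (Rxy \wedge Rxz \to y = z).

Partial functionality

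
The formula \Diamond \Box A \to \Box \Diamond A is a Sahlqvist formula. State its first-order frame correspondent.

convergence

Suppose ◇□A→□◇A is valid. Take Rxy, Rxz and set V(A)={w : Ryw}. Then □A at y so ◇□A at x, so □◇A at x, so ◇A at z, giving w with Rzw and Ryw.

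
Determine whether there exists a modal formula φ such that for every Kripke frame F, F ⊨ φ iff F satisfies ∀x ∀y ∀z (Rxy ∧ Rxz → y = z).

Yes — defined by ◇r → □r

The condition is partial functionality. A defining modal formula is ◇r → □r.
Suppose ◇r→□r is valid. Take Rxy, Rxz and set V(r)={y}. Then ◇r at x, so □r at x, so r at z, i.e. z=y.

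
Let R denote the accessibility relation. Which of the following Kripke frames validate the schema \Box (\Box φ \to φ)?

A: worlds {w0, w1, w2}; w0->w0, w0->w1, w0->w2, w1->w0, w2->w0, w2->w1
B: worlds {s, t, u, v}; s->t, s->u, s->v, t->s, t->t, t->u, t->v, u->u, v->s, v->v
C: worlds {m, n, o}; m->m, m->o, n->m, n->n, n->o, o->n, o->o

C

This is the axiom for shift-reflexivity; its first-order frame correspondent is \forall x \forall y (Rxy \to Ryy).
A: fails — Rw0w1 but not Rw1w1.
B: fails — Rts but not Rss.
C: holds.
Valid on: C.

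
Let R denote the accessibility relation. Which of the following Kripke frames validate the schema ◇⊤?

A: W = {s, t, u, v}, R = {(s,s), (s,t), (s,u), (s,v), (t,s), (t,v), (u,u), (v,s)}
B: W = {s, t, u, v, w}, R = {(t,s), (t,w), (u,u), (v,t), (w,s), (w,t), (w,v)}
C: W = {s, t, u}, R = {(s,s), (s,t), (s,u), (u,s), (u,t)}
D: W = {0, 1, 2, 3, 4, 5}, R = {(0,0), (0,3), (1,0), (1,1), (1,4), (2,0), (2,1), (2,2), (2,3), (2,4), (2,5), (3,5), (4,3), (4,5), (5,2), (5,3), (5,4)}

A, D

The schema corresponds to seriality: ∀x ∃y Rxy.
A: satisfies the condition.
B: fails — world s has no successor.
C: fails — world t has no successor.
D: satisfies the condition.
Valid on: A, D.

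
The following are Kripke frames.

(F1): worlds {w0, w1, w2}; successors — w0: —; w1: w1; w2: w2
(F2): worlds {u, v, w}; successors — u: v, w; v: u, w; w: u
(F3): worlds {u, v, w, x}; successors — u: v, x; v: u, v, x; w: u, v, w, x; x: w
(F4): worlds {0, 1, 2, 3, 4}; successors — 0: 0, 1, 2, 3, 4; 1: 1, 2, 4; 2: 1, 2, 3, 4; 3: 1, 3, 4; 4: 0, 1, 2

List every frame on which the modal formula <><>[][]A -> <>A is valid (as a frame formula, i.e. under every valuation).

The schema corresponds to a generalized confluence (Geach) condition: forall x forall y (x R^2 y -> exists w (y R^2 w & xRw)).
(F1): holds.
(F2): fails — wR²w but no t with wR²t and wRt.
(F3): holds.
(F4): holds.
Valid on: (F1), (F3), (F4).

(F1), (F3), (F4)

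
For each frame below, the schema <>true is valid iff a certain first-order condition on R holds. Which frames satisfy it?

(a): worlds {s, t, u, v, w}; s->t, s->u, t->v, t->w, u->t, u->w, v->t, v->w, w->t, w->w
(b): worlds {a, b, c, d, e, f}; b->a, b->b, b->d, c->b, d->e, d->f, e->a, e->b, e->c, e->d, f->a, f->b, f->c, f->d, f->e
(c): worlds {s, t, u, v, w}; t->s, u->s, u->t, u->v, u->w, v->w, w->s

Frame correspondent (Sahlqvist): forall x exists y Rxy — i.e. seriality.
(a): holds.
(b): fails — world a has no successor.
(c): fails — world s has no successor.
Valid on: (a).

(a)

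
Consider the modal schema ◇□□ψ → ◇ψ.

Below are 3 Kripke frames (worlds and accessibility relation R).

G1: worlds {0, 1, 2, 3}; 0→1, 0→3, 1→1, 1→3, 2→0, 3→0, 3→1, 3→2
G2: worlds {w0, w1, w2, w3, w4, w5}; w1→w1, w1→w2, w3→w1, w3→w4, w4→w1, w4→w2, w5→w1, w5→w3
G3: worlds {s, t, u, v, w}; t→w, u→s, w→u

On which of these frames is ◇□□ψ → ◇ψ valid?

G1

The schema corresponds to a generalized confluence (Geach) condition: ∀x ∀y (xRy → ∃w (yR²w ∧ xRw)).
G1: ✓.
G2: fails — w1Rw2 but no w with w2R²w and w1Rw.
G3: fails — tRw but no w* with wR²w* and tRw*.
Valid on: G1.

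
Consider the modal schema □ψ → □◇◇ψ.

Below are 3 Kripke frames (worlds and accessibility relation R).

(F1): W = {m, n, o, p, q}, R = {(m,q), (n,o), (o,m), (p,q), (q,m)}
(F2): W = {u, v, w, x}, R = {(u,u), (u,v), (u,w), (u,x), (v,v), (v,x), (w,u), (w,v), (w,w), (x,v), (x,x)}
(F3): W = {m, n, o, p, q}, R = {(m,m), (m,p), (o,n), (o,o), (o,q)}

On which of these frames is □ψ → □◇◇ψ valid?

(F2)

The schema corresponds to a generalized confluence (Geach) condition: ∀x ∀z (xRz → ∃w (xRw ∧ zR²w)).
(F1): fails — nRo but no w with nRw and oR²w.
(F2): condition met.
(F3): fails — mRp but no w with mRw and pR²w.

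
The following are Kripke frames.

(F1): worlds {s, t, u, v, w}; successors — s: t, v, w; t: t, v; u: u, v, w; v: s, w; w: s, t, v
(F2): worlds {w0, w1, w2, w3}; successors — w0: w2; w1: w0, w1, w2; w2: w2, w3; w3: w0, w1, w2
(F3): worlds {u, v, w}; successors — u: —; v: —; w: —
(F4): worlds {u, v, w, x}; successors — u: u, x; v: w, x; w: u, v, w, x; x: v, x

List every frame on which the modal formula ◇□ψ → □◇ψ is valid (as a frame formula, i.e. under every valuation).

(F2), (F3), (F4)

The schema corresponds to convergence: ∀x ∀y ∀z (Rxy ∧ Rxz → ∃w (Ryw ∧ Rzw)).
(F1): fails — Rsv and Rst but v and t have no common successor.
(F2): condition met.
(F3): condition met.
(F4): condition met.
Valid on: (F2), (F3), (F4).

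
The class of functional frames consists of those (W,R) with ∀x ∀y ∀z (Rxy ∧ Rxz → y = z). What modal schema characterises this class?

This is partial functionality; the standard corresponding axiom is CD: ◇ψ → □ψ.
Suppose ◇ψ→□ψ is valid. Take Rxy, Rxz and set V(ψ)={y}. Then ◇ψ at x, so □ψ at x, so ψ at z, i.e. z=y.

◇ψ → □ψ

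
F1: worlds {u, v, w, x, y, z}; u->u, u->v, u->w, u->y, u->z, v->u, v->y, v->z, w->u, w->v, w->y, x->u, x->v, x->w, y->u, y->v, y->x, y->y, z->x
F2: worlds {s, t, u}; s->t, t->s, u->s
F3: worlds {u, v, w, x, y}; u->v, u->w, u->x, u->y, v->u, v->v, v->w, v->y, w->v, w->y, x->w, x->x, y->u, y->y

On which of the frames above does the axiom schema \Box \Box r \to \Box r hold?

F3

Frame correspondent (Sahlqvist): \forall x \forall y (Rxy \to \exists z (Rxz \wedge Rzy)) — i.e. density.
F1: fails — Rzx but no t with Rzt and Rtx.
F2: fails — Rus but no z with Ruz and Rzs.
F3: condition met.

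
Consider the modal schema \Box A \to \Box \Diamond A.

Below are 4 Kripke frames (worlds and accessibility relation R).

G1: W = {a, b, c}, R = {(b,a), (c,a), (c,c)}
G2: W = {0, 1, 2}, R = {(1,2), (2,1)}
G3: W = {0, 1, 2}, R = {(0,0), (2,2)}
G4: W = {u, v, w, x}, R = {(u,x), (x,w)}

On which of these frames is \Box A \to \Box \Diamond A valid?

Frame correspondent (Sahlqvist): \forall x \forall z (xRz \to \exists w (xRw \wedge zRw)) — i.e. a generalized confluence (Geach) condition.
G1: fails — bRa but no w with bRw and aRw.
G2: fails — 1R2 but no w with 1Rw and 2Rw.
G3: holds.
G4: fails — uRx but no t with uRt and xRt.
Valid on: G3.

G3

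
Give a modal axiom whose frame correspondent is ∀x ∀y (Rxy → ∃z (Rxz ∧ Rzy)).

The condition is density. The C4 schema □□q → □q defines it.
Suppose □□q→□q is valid. Take Rxy and set V(q)={w : xR²w}. Then □□q at x, so □q at x, so q at y, i.e. ∃z(Rxz∧Rzy).

□□q → □q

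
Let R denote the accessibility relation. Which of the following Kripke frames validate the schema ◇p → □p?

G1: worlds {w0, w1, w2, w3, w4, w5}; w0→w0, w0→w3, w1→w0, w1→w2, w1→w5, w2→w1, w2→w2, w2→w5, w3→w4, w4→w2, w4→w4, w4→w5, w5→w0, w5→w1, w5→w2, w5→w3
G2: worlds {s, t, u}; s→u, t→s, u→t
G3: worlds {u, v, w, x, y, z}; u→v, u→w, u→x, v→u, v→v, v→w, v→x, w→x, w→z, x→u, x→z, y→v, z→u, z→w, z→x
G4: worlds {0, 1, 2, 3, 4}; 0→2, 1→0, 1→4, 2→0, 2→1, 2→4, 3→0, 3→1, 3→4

G2

The schema corresponds to partial functionality: ∀x ∀y ∀z (Rxy ∧ Rxz → y = z).
G1: fails — w0 sees both w0 and w3.
G2: holds.
G3: fails — u sees both v and w.
G4: fails — 1 sees both 0 and 4.
Valid on: G2.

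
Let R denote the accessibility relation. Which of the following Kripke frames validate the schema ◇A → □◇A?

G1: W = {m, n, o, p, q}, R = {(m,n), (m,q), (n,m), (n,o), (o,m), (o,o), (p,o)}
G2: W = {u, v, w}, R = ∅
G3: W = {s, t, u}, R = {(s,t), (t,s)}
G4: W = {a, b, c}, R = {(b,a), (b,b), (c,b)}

Frame correspondent (Sahlqvist): ∀x ∀y ∀z (Rxy ∧ Rxz → Ryz) — i.e. the Euclidean property.
G1: fails — Rmq and Rmq but not Rqq.
G2: ✓.
G3: fails — Rst and Rst but not Rtt.
G4: fails — Rba and Rba but not Raa.

G2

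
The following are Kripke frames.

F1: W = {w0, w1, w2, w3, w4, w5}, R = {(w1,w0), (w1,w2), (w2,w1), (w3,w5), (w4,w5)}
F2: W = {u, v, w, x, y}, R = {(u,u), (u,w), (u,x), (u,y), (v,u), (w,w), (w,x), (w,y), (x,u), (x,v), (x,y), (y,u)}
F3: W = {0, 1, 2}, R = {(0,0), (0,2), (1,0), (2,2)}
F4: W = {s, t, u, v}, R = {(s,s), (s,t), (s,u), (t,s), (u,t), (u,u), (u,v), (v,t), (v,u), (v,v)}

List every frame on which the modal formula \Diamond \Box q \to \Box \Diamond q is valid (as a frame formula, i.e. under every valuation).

F3

Frame correspondent (Sahlqvist): \forall x \forall y \forall z (Rxy \wedge Rxz \to \exists w (Ryw \wedge Rzw)) — i.e. convergence.
F1: fails — Rw1w2 and Rw1w0 but w2 and w0 have no common successor.
F2: fails — Ruw and Ruy but w and y have no common successor.
F3: ✓.
F4: fails — Rsu and Rst but u and t have no common successor.
Valid on: F3.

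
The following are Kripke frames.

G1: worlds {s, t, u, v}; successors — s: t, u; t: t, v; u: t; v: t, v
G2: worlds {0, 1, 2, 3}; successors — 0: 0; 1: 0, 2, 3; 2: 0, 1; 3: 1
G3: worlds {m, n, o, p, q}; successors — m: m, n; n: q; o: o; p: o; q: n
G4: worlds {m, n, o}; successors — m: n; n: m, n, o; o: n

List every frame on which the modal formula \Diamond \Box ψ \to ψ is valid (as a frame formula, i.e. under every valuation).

The schema corresponds to symmetry: \forall x \forall y (Rxy \to Ryx).
G1: fails — Rut but not Rtu.
G2: fails — R10 but not R01.
G3: fails — Rpo but not Rop.
G4: satisfies the condition.

G4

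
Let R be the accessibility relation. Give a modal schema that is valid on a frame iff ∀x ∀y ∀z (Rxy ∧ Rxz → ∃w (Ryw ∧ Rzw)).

◇□ψ → □◇ψ

The condition is convergence. The .2 schema ◇□ψ → □◇ψ defines it.
Suppose ◇□ψ→□◇ψ is valid. Take Rxy, Rxz and set V(ψ)={w : Ryw}. Then □ψ at y so ◇□ψ at x, so □◇ψ at x, so ◇ψ at z, giving w with Rzw and Ryw.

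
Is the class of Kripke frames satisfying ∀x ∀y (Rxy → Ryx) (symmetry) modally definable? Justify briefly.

Yes, by p → □◇p

The condition is symmetry. A defining modal formula is p → □◇p.
Suppose p→□◇p is valid. Take Rxy and set V(p)={x}. Then p at x, so □◇p at x, so ◇p at y, so some z with Ryz has p; z=x, i.e. Ryx.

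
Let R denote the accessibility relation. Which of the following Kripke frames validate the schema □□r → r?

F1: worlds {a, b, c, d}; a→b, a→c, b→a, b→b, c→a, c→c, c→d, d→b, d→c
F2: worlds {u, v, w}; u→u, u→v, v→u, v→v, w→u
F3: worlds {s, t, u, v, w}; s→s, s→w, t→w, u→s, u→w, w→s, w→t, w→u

F1

Frame correspondent (Sahlqvist): ∀x ∃w (xR²w ∧ x = w) — i.e. a generalized confluence (Geach) condition.
F1: ✓.
F2: fails — at w but no t with wR²t and w=t.
F3: fails — at v but no w* with vR²w* and v=w*.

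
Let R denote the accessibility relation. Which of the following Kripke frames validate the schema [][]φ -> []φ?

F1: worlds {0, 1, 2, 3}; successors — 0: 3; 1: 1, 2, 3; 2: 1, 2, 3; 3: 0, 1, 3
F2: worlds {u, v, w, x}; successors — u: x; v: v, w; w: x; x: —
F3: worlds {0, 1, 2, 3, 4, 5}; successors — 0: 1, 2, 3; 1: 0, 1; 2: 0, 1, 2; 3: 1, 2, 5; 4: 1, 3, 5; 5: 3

F1

The schema corresponds to density: forall x forall y (Rxy -> exists z (Rxz & Rzy)).
F1: condition met.
F2: fails — Rwx but no z with Rwz and Rzx.
F3: fails — R53 but no z with R5z and Rz3.
Valid on: F1.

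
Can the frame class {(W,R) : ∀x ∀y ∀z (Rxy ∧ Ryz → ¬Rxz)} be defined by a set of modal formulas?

Not definable by any modal formula

Any modally definable frame class is closed under surjective bounded morphisms.
The 3-cycle (worlds a,b,c with a→b→c→a) is intransitive. Mapping every world to a single reflexive point • is a surjective bounded morphism; the reflexive point is not intransitive (R••∧R•• but R••).
So no modal formula (or set of formulas) defines exactly the intransitive frames.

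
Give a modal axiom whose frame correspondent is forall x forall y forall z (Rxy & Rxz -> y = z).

This is partial functionality; the standard corresponding axiom is CD: ◇p → □p.

◇p → □p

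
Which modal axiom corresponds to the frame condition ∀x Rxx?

The condition is reflexivity. The T schema □s → s defines it.
Suppose □s→s is valid. At any x set V(s)={w : Rxw}. Then □s holds at x, so s holds at x, i.e. Rxx.

□s → s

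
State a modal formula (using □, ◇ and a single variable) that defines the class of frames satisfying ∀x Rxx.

□r → r

This is reflexivity; the standard corresponding axiom is T: □r → r.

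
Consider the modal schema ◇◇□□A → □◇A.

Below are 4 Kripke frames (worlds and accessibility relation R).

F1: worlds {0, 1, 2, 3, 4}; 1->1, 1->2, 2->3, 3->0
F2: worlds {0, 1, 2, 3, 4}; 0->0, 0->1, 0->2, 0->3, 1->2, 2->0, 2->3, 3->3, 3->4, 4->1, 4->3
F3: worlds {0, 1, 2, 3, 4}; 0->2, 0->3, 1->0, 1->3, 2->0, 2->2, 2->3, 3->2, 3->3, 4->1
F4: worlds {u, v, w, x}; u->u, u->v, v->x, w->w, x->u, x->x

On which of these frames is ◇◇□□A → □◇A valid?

F3, F4

Frame correspondent (Sahlqvist): ∀x ∀y ∀z ((xR²y ∧ xRz) → ∃w (yR²w ∧ zRw)) — i.e. a generalized confluence (Geach) condition.
F1: fails — 1R²2, 1R1 but no w with 2R²w and 1Rw.
F2: fails — 0R²1, 0R1 but no w with 1R²w and 1Rw.
F3: condition met.
F4: condition met.
Valid on: F3, F4.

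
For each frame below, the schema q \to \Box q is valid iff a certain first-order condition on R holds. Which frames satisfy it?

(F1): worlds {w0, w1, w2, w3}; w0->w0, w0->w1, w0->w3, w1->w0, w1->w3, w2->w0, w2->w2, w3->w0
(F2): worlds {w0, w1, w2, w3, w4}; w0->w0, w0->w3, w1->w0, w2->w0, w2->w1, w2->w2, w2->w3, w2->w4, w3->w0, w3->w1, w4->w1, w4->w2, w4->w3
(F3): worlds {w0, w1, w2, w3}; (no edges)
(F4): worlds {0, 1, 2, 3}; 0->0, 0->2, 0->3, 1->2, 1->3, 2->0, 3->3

The schema corresponds to a generalized confluence (Geach) condition: \forall x \forall z (xRz \to \exists w (x = w \wedge z = w)).
(F1): fails — w0Rw1 but w0 ≠ w1.
(F2): fails — w0Rw3 but w0 ≠ w3.
(F3): ✓.
(F4): fails — 0R2 but 0 ≠ 2.

(F3)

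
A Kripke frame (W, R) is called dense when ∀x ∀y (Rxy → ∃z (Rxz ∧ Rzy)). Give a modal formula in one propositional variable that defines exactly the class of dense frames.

The condition is density. The C4 schema □□ψ → □ψ defines it.

□□ψ → □ψ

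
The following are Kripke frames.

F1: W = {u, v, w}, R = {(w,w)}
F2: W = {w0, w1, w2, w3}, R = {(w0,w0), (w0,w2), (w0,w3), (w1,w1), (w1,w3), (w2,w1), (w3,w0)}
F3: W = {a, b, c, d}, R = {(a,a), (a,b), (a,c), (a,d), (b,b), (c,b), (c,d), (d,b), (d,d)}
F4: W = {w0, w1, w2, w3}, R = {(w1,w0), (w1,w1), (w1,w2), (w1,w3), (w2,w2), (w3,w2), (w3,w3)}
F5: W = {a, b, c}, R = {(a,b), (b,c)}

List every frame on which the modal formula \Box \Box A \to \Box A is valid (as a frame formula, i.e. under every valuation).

F1, F2, F3, F4

The schema corresponds to density: \forall x \forall y (Rxy \to \exists z (Rxz \wedge Rzy)).
F1: satisfies the condition.
F2: satisfies the condition.
F3: satisfies the condition.
F4: satisfies the condition.
F5: fails — Rab but no z with Raz and Rzb.
Valid on: F1, F2, F3, F4.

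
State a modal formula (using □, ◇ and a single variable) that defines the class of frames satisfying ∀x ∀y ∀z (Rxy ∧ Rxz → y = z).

The condition is partial functionality. The CD schema ◇r → □r defines it.

◇r → □r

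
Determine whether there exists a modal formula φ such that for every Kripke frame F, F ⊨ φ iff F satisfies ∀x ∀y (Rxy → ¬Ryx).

Not definable by any modal formula

Modal frame validity is preserved under surjective bounded morphisms.
The 3-cycle (worlds a,b,c with a→b→c→a) is asymmetric. Mapping every world to a single reflexive point • is a surjective bounded morphism, and the reflexive point is not asymmetric (R•• but asymmetry requires ¬R••).
Hence asymmetry is not modally definable.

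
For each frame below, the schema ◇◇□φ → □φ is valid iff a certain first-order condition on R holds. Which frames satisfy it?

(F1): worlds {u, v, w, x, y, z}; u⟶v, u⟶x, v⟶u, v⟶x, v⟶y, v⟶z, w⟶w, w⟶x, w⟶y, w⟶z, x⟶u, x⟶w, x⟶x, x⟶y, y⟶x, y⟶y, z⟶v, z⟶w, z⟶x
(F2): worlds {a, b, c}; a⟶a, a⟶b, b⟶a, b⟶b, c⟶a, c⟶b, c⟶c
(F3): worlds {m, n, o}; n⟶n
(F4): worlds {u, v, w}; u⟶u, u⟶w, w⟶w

The schema corresponds to a generalized confluence (Geach) condition: ∀x ∀y ∀z ((xR²y ∧ xRz) → ∃w (yRw ∧ z = w)).
(F1): fails — uR²w, uRv but no t with wRt and v=t.
(F2): fails — cR²a, cRc but no w with aRw and c=w.
(F3): holds.
(F4): fails — uR²w, uRu but no t with wRt and u=t.

(F3)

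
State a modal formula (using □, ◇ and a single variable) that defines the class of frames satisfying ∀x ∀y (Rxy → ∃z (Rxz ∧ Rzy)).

This is density; the standard corresponding axiom is C4: □□r → □r.
Suppose □□r→□r is valid. Take Rxy and set V(r)={w : xR²w}. Then □□r at x, so □r at x, so r at y, i.e. ∃z(Rxz∧Rzy).

□□r → □r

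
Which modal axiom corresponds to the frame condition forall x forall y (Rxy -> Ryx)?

This is symmetry; the standard corresponding axiom is B: q → □◇q.

q → □◇q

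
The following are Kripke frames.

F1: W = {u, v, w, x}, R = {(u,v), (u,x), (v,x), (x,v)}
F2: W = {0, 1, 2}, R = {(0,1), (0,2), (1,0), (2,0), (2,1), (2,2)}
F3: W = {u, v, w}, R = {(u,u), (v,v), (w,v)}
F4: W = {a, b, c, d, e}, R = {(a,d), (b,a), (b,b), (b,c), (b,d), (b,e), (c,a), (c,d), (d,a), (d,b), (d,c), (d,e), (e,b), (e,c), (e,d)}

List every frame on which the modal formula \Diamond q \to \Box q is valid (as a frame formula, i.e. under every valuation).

F3

Frame correspondent (Sahlqvist): \forall x \forall y \forall z (Rxy \wedge Rxz \to y = z) — i.e. partial functionality.
F1: fails — u sees both v and x.
F2: fails — 0 sees both 1 and 2.
F3: ✓.
F4: fails — b sees both a and b.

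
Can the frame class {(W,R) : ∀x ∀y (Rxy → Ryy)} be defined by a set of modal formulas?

Yes, by □(□r → r)

The condition is shift-reflexivity. A defining modal formula is □(□r → r).
Suppose □(□r→r) is valid. Take Rxy and set V(r)={w : Ryw}. Then at y, □r holds; since □(□r→r) at x, □r→r at y, so r at y, i.e. Ryy.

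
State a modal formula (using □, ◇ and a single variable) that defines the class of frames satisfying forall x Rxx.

This is reflexivity; the standard corresponding axiom is T: □p → p.
Suppose □p→p is valid. At any x set V(p)={w : Rxw}. Then □p holds at x, so p holds at x, i.e. Rxx.

□p → p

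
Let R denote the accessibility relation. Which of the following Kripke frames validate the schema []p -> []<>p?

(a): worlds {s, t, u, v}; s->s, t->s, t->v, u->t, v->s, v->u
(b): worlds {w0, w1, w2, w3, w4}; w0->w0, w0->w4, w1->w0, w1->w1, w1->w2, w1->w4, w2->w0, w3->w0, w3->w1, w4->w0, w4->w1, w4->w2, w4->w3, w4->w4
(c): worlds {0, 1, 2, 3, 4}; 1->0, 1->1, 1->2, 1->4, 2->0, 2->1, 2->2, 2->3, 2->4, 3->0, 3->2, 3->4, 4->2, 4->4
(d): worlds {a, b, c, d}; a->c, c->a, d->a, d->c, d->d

(b)

Frame correspondent (Sahlqvist): forall x forall z (xRz -> exists w (xRw & zRw)) — i.e. a generalized confluence (Geach) condition.
(a): fails — uRt but no w with uRw and tRw.
(b): holds.
(c): fails — 1R0 but no w with 1Rw and 0Rw.
(d): fails — aRc but no w with aRw and cRw.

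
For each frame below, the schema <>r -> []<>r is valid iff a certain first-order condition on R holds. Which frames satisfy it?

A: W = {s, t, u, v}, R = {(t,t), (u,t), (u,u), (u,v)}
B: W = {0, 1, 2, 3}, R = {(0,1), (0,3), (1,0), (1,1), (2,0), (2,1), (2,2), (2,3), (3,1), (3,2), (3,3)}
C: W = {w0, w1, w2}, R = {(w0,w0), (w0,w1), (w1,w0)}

The schema corresponds to the Euclidean property: forall x forall y forall z (Rxy & Rxz -> Ryz).
A: fails — Ruv and Ruv but not Rvv.
B: fails — R01 and R03 but not R13.
C: fails — Rw0w1 and Rw0w1 but not Rw1w1.

none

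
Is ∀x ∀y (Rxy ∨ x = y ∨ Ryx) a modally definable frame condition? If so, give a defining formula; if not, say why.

Not definable by any modal formula

Modal frame validity is preserved under disjoint unions.
Take 4 disjoint single-world reflexive frames: each is trivially connected, but their disjoint union has 4 worlds with no edge between distinct components, so it is not connected.
So the class is not modally definable.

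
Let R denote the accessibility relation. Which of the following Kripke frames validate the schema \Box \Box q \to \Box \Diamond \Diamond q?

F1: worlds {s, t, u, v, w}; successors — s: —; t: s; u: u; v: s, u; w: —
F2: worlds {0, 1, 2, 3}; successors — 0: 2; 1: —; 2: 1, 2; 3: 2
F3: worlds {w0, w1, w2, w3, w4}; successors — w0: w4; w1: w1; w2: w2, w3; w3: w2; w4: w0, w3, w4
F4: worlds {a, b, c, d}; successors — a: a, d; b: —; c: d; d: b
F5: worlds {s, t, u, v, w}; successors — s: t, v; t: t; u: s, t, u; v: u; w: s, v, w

The schema corresponds to a generalized confluence (Geach) condition: \forall x \forall z (xRz \to \exists w (x R^2 w \wedge z R^2 w)).
F1: fails — tRs but no w* with tR²w* and sR²w*.
F2: fails — 2R1 but no w with 2R²w and 1R²w.
F3: holds.
F4: fails — aRd but no w with aR²w and dR²w.
F5: holds.

F3, F5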